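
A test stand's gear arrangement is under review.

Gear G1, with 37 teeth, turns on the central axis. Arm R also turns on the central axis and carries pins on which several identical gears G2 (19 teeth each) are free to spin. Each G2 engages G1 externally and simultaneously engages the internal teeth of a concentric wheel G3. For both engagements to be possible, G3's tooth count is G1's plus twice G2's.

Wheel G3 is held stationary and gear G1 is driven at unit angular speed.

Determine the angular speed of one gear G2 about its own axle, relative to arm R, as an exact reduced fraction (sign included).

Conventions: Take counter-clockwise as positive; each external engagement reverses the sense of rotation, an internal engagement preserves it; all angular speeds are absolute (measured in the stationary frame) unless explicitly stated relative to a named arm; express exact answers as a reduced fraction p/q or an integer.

-2775/2128

planetary set (37T centre, 19T on arm, 75T internal) — Willis relation
ring teeth: 37 + 2·19 = 75
37(ω_sun−ω_arm) = −75(ω_ring−ω_arm),  ω_ring = 0, ω_sun = 1
37(1−ω_arm) = −75(0−ω_arm)  ⇒  112·ω_arm = 37  ⇒  ω_arm = 37/112
sun–planet mesh: 37·(1−37/112) = −19·(ω_p−ω_arm)  ⇒  ω_p−ω_arm = -2775/2128
exact speed ratio = -2775/2128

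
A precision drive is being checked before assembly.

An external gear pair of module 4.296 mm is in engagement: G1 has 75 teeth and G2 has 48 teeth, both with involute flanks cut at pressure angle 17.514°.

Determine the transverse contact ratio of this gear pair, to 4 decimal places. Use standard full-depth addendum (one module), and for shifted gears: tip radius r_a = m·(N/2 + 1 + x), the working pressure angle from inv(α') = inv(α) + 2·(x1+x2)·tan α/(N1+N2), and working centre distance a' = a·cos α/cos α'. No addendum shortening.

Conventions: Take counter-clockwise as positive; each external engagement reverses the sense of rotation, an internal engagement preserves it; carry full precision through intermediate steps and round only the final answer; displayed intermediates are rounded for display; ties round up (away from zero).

topology: single-mesh involute geometry — m = 4.296, 75T/48T pair
base radii: r_b1 = 153.631959, r_b2 = 98.324454
tip radii: r_a1 = 165.396000, r_a2 = 107.400000
no profile shift: α' = α, a' = a
action lengths: √(r_a1²−r_b1²) = 61.262206, √(r_a2²−r_b2²) = 43.209510
base pitch p_b = π·m·cos α = 12.870641
CR = (61.262206 + 43.209510 − 264.204000·sin 17.51400°)/12.870641 = 1.939490
contact ratio ≈ 1.9395

1.9395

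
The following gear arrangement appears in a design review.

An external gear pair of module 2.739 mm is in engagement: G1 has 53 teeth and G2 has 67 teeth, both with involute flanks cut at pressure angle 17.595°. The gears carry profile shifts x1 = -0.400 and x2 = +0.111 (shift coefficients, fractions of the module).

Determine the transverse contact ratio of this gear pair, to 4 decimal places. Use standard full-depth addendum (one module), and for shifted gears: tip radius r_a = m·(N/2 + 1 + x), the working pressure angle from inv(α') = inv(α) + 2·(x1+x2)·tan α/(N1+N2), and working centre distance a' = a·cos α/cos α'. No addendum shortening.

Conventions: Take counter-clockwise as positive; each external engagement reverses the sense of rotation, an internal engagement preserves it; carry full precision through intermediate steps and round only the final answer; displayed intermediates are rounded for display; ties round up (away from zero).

2.0148

single-mesh involute tooth geometry (53T engaging 67T at module 2.739)
base radii: r_b1 = 69.187830, r_b2 = 87.463860
tip radii: r_a1 = 74.226900, r_a2 = 94.799529
inv(α') = inv(17.595°) + 2·(-0.400+0.111)·tan α/(53+67) = 0.00850448  ⇒  α' = 16.67455°
a' = a·cos α / cos α' = 164.3400·cos 17.595°/cos 16.67455° = 163.528042
action lengths: √(r_a1²−r_b1²) = 26.882650, √(r_a2²−r_b2²) = 36.565337
base pitch p_b = π·m·cos α = 8.202263
CR = (26.882650 + 36.565337 − 163.528042·sin 16.67455°)/8.202263 = 2.014816
contact ratio ≈ 2.0148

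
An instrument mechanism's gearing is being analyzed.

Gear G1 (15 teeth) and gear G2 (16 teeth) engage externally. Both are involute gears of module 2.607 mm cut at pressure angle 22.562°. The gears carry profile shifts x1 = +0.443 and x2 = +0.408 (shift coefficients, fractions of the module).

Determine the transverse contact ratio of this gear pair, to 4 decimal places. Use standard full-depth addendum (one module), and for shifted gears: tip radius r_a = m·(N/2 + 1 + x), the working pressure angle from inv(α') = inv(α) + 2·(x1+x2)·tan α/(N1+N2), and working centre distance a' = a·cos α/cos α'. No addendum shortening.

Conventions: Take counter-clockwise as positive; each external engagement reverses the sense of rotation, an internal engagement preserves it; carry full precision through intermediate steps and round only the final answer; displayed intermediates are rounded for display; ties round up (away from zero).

recognized (one external pair, fixed centres): single-mesh tooth geometry, m = 2.607, N1 = 15, N2 = 16
base radii: r_b1 = 18.056047, r_b2 = 19.259784
tip radii: r_a1 = 23.314401, r_a2 = 24.526656
inv(α') = inv(22.562°) + 2·(+0.443+0.408)·tan α/(15+16) = 0.04451201  ⇒  α' = 28.29914°
a' = a·cos α / cos α' = 40.4085·cos 22.562°/cos 28.29914° = 42.381022
action lengths: √(r_a1²−r_b1²) = 14.749253, √(r_a2²−r_b2²) = 15.186098
base pitch p_b = π·m·cos α = 7.563299
CR = (14.749253 + 15.186098 − 42.381022·sin 28.29914°)/7.563299 = 1.301491
contact ratio ≈ 1.3015

1.3015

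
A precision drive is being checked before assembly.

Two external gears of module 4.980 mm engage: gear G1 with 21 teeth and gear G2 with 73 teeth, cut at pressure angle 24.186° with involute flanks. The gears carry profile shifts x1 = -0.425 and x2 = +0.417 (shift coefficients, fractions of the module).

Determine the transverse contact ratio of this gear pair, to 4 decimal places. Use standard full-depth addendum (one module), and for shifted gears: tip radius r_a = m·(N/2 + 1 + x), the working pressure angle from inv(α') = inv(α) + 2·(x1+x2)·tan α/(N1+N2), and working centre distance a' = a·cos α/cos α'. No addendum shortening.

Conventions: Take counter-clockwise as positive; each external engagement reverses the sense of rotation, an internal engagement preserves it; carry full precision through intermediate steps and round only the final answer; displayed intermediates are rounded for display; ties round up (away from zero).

single-mesh involute tooth geometry (21T engaging 73T at module 4.980)
base radii: r_b1 = 47.699997, r_b2 = 165.814275
tip radii: r_a1 = 55.153500, r_a2 = 188.826660
inv(α') = inv(24.186°) + 2·(-0.425+0.417)·tan α/(21+73) = 0.02692237  ⇒  α' = 24.16426°
a' = a·cos α / cos α' = 234.0600·cos 24.186°/cos 24.16426° = 234.020143
action lengths: √(r_a1²−r_b1²) = 27.687883, √(r_a2²−r_b2²) = 90.338993
base pitch p_b = π·m·cos α = 14.271806
CR = (27.687883 + 90.338993 − 234.020143·sin 24.16426°)/14.271806 = 1.557601
contact ratio ≈ 1.5576

1.5576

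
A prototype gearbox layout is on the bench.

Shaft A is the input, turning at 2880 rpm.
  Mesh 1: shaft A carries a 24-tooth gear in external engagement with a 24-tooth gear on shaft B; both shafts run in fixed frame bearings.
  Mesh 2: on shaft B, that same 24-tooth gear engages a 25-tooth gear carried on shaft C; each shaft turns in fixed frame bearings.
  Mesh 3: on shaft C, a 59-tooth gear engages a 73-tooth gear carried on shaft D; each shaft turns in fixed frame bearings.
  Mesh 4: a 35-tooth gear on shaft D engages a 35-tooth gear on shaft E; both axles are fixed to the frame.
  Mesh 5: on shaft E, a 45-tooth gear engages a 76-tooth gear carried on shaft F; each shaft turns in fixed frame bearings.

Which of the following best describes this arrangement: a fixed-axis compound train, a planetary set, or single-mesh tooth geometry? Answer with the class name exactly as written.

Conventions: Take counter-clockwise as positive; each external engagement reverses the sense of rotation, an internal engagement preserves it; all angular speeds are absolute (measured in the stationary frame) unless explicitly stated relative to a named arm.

recognized (6 fixed axles, 5 meshes): fixed-axis compound train
classification: fixed-axis compound train

fixed-axis compound train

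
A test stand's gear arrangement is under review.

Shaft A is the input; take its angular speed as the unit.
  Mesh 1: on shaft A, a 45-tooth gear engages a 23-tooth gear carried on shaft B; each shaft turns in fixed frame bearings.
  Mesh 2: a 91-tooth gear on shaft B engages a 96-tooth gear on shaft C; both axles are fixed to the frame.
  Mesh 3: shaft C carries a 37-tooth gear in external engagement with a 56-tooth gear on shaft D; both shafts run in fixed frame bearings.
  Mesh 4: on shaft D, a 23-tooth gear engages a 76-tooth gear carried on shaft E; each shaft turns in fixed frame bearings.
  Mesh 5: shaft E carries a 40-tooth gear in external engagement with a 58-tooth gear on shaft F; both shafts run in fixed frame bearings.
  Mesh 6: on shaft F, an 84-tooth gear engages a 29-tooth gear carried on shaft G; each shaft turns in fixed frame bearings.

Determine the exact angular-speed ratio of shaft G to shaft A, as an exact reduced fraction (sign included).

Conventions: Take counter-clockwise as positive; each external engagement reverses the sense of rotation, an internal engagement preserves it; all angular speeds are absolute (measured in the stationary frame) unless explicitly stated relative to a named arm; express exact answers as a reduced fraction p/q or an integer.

757575/1022656

class = fixed-axis compound train [6 meshes; 6 ratios multiply, 6 sense flips]
mesh 1 [45T→23T]: running ratio 45/23, sense −
mesh 2 [91T→96T]: running ratio 1365/736, sense +
mesh 3 [37T→56T]: running ratio 7215/5888, sense −
mesh 4 [23T→76T]: running ratio 7215/19456, sense +
mesh 5 [40T→58T]: running ratio 36075/141056, sense −
mesh 6 [84T→29T]: running ratio 757575/1022656, sense +
ω_out/ω_in = 757575/1022656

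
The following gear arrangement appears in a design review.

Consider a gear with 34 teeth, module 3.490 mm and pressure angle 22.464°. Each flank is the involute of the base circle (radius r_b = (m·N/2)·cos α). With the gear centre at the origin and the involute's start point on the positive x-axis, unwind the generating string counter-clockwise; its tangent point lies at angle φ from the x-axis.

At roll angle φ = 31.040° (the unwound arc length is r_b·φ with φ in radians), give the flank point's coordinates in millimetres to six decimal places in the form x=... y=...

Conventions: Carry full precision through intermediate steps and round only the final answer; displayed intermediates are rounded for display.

single-mesh involute tooth geometry (34T wheel at module 3.490)
pitch radius r_p = m·N/2 = 3.490·34/2 = 59.330000
base radius r_b = r_p·cos α = 59.330000·cos 22.464° = 54.828028
roll angle φ = 31.040° = 0.54175020 rad
x = r_b·(cos φ + φ·sin φ) = 62.293063
y = r_b·(sin φ − φ·cos φ) = 2.821490

x=62.293063 y=2.821490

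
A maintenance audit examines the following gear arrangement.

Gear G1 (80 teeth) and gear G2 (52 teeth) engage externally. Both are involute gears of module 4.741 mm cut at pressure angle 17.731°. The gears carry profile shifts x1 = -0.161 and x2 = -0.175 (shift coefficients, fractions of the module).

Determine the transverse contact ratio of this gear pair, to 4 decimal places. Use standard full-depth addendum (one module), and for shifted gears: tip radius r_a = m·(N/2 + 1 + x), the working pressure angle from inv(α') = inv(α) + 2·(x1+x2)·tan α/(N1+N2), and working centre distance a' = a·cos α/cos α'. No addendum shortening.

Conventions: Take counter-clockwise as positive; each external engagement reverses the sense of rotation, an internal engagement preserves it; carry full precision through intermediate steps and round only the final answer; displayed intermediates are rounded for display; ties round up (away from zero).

single-mesh involute tooth geometry (80T engaging 52T at module 4.741)
base radii: r_b1 = 180.631502, r_b2 = 117.410476
tip radii: r_a1 = 193.617699, r_a2 = 127.177325
inv(α') = inv(17.731°) + 2·(-0.161-0.175)·tan α/(80+52) = 0.00864489  ⇒  α' = 16.76371°
a' = a·cos α / cos α' = 312.9060·cos 17.731°/cos 16.76371° = 311.270231
action lengths: √(r_a1²−r_b1²) = 69.714231, √(r_a2²−r_b2²) = 48.875885
base pitch p_b = π·m·cos α = 14.186765
CR = (69.714231 + 48.875885 − 311.270231·sin 16.76371°)/14.186765 = 2.030897
contact ratio ≈ 2.0309

2.0309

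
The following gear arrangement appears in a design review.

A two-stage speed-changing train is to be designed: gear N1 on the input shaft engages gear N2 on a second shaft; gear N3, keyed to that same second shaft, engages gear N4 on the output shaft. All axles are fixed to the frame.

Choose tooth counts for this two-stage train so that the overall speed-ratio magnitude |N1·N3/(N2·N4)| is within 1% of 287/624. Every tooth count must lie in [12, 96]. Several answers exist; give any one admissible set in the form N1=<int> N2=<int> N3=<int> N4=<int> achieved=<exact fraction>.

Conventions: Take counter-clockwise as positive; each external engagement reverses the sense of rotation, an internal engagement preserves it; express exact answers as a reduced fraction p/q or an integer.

N1=14 N2=13 N3=41 N4=96 achieved=287/624

topology: fixed-axis compound train — 2 stages, target 287/624
target = 287/624 in lowest terms: an exact hit needs N1·N3 = k·287 and N2·N4 = k·624 for one integer k, every count in [12, 96]; additionally prefer no 1:1 stage (N1 ≠ N2, N3 ≠ N4)
k = 1: no 1:1-free in-range split of k·287 and k·624 into factor pairs; take k = 2
k = 2: N1·N3 = 574 = 14·41, N2·N4 = 1248 = 13·96
achieved = 14·41/(13·96) = 287/624; |achieved − target| = 0 ≤ 287/62400 ✓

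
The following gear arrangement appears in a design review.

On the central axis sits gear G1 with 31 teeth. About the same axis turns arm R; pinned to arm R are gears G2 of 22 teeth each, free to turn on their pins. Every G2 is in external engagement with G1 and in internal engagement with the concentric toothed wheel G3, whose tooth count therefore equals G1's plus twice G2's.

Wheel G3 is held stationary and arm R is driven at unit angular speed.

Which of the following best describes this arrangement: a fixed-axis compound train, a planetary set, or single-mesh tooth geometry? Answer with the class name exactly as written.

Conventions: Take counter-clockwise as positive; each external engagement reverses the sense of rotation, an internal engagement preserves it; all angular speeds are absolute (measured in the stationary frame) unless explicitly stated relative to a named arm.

topology: planetary set — G1 31T / G2 22T / G3 75T, arm = carrier (Willis)
classification: planetary set

planetary set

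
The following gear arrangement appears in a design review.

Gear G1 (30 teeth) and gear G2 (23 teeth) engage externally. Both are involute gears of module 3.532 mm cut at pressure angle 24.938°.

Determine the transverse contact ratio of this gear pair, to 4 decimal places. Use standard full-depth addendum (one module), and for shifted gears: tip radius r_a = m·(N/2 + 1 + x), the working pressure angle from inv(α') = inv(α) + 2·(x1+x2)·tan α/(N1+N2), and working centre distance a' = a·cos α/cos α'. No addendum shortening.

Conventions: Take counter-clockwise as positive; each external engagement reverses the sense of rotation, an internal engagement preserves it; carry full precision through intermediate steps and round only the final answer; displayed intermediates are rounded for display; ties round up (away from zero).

1.4553

topology: single-mesh involute geometry — m = 3.532, 30T/23T pair
base radii: r_b1 = 48.040387, r_b2 = 36.830963
tip radii: r_a1 = 56.512000, r_a2 = 44.150000
no profile shift: α' = α, a' = a
action lengths: √(r_a1²−r_b1²) = 29.761172, √(r_a2²−r_b2²) = 24.345485
base pitch p_b = π·m·cos α = 10.061555
CR = (29.761172 + 24.345485 − 93.598000·sin 24.93800°)/10.061555 = 1.455267
contact ratio ≈ 1.4553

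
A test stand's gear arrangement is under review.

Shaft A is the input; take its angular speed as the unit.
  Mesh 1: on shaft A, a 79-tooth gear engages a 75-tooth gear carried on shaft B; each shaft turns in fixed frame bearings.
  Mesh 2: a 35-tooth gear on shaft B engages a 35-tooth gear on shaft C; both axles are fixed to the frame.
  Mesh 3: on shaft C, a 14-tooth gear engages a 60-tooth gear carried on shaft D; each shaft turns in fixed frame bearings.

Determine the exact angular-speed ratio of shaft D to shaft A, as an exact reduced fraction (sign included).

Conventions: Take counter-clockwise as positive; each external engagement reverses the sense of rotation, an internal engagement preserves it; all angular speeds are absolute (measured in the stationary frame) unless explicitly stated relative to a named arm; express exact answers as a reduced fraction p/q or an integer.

class = fixed-axis compound train [3 meshes; 3 ratios multiply, 3 sense flips]
mesh 1 [79T→75T]: running ratio 79/75, sense −
mesh 2 [35T→35T]: running ratio 79/75, sense +
mesh 3 [14T→60T]: running ratio 553/2250, sense −
ω_out/ω_in = -553/2250

-553/2250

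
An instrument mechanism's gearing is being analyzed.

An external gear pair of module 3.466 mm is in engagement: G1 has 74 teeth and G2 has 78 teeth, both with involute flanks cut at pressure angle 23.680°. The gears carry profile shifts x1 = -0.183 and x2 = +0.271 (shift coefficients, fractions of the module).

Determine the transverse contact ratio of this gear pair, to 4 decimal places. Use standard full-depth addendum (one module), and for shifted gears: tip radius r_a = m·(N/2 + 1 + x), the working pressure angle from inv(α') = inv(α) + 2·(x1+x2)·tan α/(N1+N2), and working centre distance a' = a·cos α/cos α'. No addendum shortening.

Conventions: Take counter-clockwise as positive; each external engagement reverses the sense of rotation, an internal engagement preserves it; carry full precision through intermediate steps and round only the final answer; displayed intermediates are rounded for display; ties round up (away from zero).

1.6175

single-mesh involute tooth geometry (74T engaging 78T at module 3.466)
base radii: r_b1 = 117.444388, r_b2 = 123.792734
tip radii: r_a1 = 131.073722, r_a2 = 139.579286
inv(α') = inv(23.680°) + 2·(-0.183+0.271)·tan α/(74+78) = 0.02576688  ⇒  α' = 23.83020°
a' = a·cos α / cos α' = 263.4160·cos 23.680°/cos 23.83020° = 263.720098
action lengths: √(r_a1²−r_b1²) = 58.199109, √(r_a2²−r_b2²) = 64.480510
base pitch p_b = π·m·cos α = 9.971957
CR = (58.199109 + 64.480510 − 263.720098·sin 23.83020°)/9.971957 = 1.617480
contact ratio ≈ 1.6175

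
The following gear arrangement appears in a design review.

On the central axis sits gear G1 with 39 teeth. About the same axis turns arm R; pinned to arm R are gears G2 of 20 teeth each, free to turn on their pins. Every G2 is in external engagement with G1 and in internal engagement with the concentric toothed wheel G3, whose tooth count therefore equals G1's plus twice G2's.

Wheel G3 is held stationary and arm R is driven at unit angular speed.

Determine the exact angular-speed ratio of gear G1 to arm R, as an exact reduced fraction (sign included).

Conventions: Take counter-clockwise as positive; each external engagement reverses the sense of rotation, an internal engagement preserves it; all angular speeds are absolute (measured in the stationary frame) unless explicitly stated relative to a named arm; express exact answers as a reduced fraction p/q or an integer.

118/39

class = planetary set [G3 = 39+2·20 = 79; Willis about the carrier]
ring teeth: 39 + 2·20 = 79
39(ω_sun−ω_arm) = −79(ω_ring−ω_arm),  ω_ring = 0, ω_arm = 1
ω_sun = 1 − (79/39)(0−1) = 118/39
ω_out/ω_in = 118/39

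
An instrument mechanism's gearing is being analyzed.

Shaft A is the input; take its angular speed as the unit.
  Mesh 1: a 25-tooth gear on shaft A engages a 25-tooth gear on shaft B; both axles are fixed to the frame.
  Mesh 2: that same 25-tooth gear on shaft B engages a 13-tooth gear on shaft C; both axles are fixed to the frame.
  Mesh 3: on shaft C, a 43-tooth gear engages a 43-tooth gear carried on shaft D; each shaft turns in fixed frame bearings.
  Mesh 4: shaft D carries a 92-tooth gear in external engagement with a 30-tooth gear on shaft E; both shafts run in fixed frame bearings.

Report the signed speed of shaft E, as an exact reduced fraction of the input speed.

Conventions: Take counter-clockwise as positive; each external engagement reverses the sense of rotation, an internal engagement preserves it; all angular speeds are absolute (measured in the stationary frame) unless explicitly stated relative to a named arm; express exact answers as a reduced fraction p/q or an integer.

4-mesh fixed-axis compound train (all bearings frame-fixed)
mesh 1 [25T→25T]: |ω|/ω_in = 1×25/25 = 1, sense flips to −
mesh 2 [25T→13T]: |ω|/ω_in = 1×25/13 = 25/13, sense flips to +
mesh 3 [43T→43T]: |ω|/ω_in = (25/13)×43/43 = 25/13, sense flips to −
mesh 4 [92T→30T]: |ω|/ω_in = (25/13)×92/30 = 230/39, sense flips to +
signed output speed (× input speed) = 230/39

230/39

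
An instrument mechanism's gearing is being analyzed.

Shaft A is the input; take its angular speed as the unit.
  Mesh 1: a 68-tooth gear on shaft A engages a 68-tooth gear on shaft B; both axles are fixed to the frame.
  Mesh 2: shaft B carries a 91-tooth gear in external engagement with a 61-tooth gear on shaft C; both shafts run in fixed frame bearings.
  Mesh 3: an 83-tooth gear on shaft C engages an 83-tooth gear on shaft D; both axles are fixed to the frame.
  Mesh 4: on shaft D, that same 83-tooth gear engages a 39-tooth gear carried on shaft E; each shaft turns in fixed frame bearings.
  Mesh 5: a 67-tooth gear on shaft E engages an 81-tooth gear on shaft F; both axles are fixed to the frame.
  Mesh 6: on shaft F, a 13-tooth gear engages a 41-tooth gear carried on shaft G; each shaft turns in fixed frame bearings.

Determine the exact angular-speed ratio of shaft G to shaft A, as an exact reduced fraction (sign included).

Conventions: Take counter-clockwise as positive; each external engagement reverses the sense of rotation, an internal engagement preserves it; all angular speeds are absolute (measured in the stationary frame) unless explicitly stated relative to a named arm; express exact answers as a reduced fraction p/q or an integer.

506051/607743

class = fixed-axis compound train [6 meshes; 6 ratios multiply, 6 sense flips]
mesh 1 [68T→68T]: running ratio 1, sense −
mesh 2 [91T→61T]: running ratio 91/61, sense +
mesh 3 [83T→83T]: running ratio 91/61, sense −
mesh 4 [83T→39T]: running ratio 581/183, sense +
mesh 5 [67T→81T]: running ratio 38927/14823, sense −
mesh 6 [13T→41T]: running ratio 506051/607743, sense +
ω_out/ω_in = 506051/607743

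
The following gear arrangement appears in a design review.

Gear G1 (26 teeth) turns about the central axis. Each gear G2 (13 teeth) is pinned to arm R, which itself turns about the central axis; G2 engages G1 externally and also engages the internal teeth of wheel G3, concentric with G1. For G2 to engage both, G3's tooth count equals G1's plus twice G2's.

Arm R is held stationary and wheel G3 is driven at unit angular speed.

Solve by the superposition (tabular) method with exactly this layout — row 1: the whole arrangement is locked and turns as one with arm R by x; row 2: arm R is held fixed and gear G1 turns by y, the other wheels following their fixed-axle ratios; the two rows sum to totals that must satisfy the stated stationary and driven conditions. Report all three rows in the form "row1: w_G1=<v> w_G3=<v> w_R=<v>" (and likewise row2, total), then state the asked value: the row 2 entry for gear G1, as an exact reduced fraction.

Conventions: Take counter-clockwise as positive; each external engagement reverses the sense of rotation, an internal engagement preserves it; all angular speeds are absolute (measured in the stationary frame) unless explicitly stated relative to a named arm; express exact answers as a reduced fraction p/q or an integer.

planetary set (26T centre, 13T on arm, 52T internal) — Willis relation
superposition row 1 [locked train]: every member turns x
row 2: sun turns y, ring = −(26/52)·y, arm 0
boundary: total ω_arm = x = 0 and total ω_ring = x − (26/52)·y = 1  ⇒  y = -2, x = 0
row 2 ring = −(26/52)·(-2) = 1
totals (row 1 + row 2): sun 0 + (-2) = -2, ring 0 + 1 = 1, arm 0 + 0 = 0
asked cell (row2, sun) = -2

row1: w_G1=0 w_G3=0 w_R=0
row2: w_G1=-2 w_G3=1 w_R=0
total: w_G1=-2 w_G3=1 w_R=0
asked value: -2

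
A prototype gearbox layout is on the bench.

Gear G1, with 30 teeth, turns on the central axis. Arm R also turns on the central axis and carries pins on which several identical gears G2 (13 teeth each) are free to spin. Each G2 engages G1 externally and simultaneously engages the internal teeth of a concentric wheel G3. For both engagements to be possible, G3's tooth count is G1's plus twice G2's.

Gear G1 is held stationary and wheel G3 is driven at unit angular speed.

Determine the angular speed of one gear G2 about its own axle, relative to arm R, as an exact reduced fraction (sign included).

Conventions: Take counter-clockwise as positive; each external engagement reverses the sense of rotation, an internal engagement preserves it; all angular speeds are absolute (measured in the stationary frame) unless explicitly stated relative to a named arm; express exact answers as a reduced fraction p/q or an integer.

840/559

class = planetary set [G3 = 30+2·13 = 56; Willis about the carrier]
ring teeth: 30 + 2·13 = 56
30(ω_sun−ω_arm) = −56(ω_ring−ω_arm),  ω_sun = 0, ω_ring = 1
30(0−ω_arm) = −56(1−ω_arm)  ⇒  86·ω_arm = 56  ⇒  ω_arm = 28/43
sun–planet mesh: 30·(0−28/43) = −13·(ω_p−ω_arm)  ⇒  ω_p−ω_arm = 840/559
exact speed ratio = 840/559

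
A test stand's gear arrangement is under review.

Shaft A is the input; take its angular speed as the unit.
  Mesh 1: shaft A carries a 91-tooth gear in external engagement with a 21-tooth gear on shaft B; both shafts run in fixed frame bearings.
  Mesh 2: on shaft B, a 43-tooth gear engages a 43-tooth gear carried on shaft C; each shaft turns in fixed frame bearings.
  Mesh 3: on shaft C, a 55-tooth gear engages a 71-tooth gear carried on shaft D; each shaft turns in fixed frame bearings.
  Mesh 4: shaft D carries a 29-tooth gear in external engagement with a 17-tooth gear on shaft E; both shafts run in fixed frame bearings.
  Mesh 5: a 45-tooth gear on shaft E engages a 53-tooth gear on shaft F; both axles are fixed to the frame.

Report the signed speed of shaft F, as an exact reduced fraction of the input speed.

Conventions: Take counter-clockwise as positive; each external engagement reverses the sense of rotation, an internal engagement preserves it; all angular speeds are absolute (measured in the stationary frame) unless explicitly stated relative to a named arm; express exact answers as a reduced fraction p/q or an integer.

5-mesh fixed-axis compound train (all bearings frame-fixed)
mesh 1 [91T→21T]: |ω|/ω_in = 1×91/21 = 13/3, sense flips to −
mesh 2 [43T→43T]: |ω|/ω_in = (13/3)×43/43 = 13/3, sense flips to +
mesh 3 [55T→71T]: |ω|/ω_in = (13/3)×55/71 = 715/213, sense flips to −
mesh 4 [29T→17T]: |ω|/ω_in = (715/213)×29/17 = 20735/3621, sense flips to +
mesh 5 [45T→53T]: |ω|/ω_in = (20735/3621)×45/53 = 311025/63971, sense flips to −
signed output speed (× input speed) = -311025/63971

-311025/63971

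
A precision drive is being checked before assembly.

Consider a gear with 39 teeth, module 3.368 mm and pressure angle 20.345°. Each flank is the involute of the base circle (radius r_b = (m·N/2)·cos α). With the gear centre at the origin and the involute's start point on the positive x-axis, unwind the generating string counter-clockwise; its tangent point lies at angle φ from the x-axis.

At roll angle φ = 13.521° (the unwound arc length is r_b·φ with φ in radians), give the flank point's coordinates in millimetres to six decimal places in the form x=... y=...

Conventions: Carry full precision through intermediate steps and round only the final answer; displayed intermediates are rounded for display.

class = single-mesh tooth geometry [base-circle involute, m = 3.368, 39T]
pitch radius r_p = m·N/2 = 3.368·39/2 = 65.676000
base radius r_b = r_p·cos α = 65.676000·cos 20.345° = 61.578879
roll angle φ = 13.521° = 0.23598597 rad
x = r_b·(cos φ + φ·sin φ) = 63.269726
y = r_b·(sin φ − φ·cos φ) = 0.268255

x=63.269726 y=0.268255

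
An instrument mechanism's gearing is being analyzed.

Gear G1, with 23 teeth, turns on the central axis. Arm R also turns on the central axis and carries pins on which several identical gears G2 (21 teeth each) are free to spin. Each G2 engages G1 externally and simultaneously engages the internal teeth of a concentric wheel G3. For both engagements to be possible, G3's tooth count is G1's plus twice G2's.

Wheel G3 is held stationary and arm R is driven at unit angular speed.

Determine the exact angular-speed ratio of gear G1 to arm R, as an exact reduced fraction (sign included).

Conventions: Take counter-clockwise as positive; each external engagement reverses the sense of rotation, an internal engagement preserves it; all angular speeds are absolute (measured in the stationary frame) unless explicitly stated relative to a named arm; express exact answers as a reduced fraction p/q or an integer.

class = planetary set [G3 = 23+2·21 = 65; Willis about the carrier]
ring teeth: 23 + 2·21 = 65
23(ω_sun−ω_arm) = −65(ω_ring−ω_arm),  ω_ring = 0, ω_arm = 1
ω_sun = 1 − (65/23)(0−1) = 88/23
ω_out/ω_in = 88/23

88/23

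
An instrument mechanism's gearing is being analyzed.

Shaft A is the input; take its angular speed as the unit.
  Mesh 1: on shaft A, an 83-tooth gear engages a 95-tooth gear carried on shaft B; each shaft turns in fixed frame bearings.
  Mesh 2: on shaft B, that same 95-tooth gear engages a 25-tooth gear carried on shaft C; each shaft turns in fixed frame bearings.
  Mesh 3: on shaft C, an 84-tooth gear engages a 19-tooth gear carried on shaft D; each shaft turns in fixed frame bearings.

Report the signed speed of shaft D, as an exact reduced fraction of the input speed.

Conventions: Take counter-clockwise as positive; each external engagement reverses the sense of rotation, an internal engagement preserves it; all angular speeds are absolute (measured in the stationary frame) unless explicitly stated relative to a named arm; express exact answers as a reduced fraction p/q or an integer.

3-mesh fixed-axis compound train (all bearings frame-fixed)
mesh 1 [83T→95T]: |ω|/ω_in = 1×83/95 = 83/95, sense flips to −
mesh 2 [95T→25T]: |ω|/ω_in = (83/95)×95/25 = 83/25, sense flips to +
mesh 3 [84T→19T]: |ω|/ω_in = (83/25)×84/19 = 6972/475, sense flips to −
signed output speed (× input speed) = -6972/475

-6972/475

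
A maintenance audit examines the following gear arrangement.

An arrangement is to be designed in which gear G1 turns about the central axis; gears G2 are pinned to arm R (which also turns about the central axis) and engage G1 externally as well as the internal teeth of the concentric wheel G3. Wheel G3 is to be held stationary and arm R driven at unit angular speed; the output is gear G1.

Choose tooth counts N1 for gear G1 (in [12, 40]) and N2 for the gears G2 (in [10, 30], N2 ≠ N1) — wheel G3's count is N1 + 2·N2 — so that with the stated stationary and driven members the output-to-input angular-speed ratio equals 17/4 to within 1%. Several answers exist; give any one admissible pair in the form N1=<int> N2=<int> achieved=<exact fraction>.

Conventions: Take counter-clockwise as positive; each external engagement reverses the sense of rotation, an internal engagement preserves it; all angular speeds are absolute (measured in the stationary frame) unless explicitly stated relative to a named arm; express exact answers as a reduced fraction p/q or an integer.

class = planetary set [ratio 17/4 wanted; Willis about the carrier]
Willis with ω_ring = 0: ω_sun/ω_arm = (N1+N3)/N1; set equal to 17/4  ⇒  N3/N1 = 17/4 − 1 = 13/4
N3 = N1 + 2·N2  ⇒  N2/N1 = (N3/N1 − 1)/2 = (13/4 − 1)/2 = 9/8
smallest multiple with N1 ≥ 12 and N2 ≥ 10: k = 2  ⇒  N1 = 2·8 = 16, N2 = 2·9 = 18 (N1 ≤ 40, N2 ≤ 30, N2 ≠ N1 ✓), N3 = 16 + 2·18 = 52
check: (N1+N3)/N1 with N1 = 16, N3 = 52 gives 17/4; |achieved − target| = 0 ≤ 17/400 ✓

N1=16 N2=18 achieved=17/4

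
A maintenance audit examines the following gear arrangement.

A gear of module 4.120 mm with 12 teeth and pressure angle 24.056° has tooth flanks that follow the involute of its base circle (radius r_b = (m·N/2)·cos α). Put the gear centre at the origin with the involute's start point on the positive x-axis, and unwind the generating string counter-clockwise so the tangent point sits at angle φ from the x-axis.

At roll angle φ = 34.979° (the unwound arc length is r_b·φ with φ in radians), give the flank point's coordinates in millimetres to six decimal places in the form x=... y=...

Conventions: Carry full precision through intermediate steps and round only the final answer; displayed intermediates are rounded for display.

class = single-mesh tooth geometry [base-circle involute, m = 4.120, 12T]
pitch radius r_p = m·N/2 = 4.120·12/2 = 24.720000
base radius r_b = r_p·cos α = 24.720000·cos 24.056° = 22.573006
roll angle φ = 34.979° = 0.61049872 rad
x = r_b·(cos φ + φ·sin φ) = 26.395667
y = r_b·(sin φ − φ·cos φ) = 1.649107

x=26.395667 y=1.649107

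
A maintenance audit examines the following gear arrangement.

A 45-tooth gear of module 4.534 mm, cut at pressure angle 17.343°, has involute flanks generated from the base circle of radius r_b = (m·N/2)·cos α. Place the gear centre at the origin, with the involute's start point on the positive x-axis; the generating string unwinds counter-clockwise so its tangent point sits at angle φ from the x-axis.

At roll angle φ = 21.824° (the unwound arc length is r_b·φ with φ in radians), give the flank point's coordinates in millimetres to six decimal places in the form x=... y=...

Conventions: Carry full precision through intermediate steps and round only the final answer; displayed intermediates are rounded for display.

x=104.186961 y=1.767896

class = single-mesh tooth geometry [base-circle involute, m = 4.534, 45T]
pitch radius r_p = m·N/2 = 4.534·45/2 = 102.015000
base radius r_b = r_p·cos α = 102.015000·cos 17.343° = 97.377128
roll angle φ = 21.824° = 0.38090066 rad
x = r_b·(cos φ + φ·sin φ) = 104.186961
y = r_b·(sin φ − φ·cos φ) = 1.767896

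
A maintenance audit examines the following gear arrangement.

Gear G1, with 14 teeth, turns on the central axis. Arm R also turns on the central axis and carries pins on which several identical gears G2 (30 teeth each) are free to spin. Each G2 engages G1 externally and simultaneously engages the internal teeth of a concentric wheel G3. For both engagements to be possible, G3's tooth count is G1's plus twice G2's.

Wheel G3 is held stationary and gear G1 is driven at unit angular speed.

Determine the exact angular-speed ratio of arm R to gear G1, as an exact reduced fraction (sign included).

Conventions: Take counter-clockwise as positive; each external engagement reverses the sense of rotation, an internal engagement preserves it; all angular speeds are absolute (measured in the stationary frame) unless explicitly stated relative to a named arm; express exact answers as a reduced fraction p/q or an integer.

7/44

recognized (axles ride arm R): planetary set, 14/30/74 teeth
ring teeth: 14 + 2·30 = 74
14(ω_sun−ω_arm) = −74(ω_ring−ω_arm),  ω_ring = 0, ω_sun = 1
14(1−ω_arm) = −74(0−ω_arm)  ⇒  88·ω_arm = 14  ⇒  ω_arm = 7/44
ω_out/ω_in = 7/44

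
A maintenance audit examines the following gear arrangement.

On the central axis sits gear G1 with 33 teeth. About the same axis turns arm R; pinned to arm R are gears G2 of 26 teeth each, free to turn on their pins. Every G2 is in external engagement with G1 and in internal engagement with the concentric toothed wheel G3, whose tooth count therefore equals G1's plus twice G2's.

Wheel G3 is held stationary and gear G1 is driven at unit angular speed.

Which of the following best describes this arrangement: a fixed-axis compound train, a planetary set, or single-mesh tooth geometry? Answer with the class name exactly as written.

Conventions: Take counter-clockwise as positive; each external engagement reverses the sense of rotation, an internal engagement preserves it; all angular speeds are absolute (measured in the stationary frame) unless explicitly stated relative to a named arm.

planetary set

recognized (axles ride arm R): planetary set, 33/26/85 teeth
classification: planetary set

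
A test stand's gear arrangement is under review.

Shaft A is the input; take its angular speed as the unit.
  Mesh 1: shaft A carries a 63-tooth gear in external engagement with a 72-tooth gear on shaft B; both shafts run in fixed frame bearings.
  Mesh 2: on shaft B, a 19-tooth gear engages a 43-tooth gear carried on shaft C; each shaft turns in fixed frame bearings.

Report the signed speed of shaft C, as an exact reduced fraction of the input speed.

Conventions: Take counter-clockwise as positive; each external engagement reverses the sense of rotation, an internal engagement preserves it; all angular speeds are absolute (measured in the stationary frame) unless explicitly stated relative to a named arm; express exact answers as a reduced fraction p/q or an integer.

133/344

2-mesh fixed-axis compound train (all bearings frame-fixed)
mesh 1 [63T→72T]: |ω|/ω_in = 1×63/72 = 7/8, sense flips to −
mesh 2 [19T→43T]: |ω|/ω_in = (7/8)×19/43 = 133/344, sense flips to +
signed output speed (× input speed) = 133/344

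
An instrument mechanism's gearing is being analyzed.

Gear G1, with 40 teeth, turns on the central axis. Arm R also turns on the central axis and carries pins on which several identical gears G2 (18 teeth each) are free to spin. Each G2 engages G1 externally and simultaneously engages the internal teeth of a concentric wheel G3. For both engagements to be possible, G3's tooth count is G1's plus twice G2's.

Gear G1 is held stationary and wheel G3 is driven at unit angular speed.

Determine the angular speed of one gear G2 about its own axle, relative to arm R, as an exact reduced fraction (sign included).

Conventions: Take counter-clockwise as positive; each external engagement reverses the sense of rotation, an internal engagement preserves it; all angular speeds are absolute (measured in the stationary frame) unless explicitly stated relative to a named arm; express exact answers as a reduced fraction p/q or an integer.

class = planetary set [G3 = 40+2·18 = 76; Willis about the carrier]
ring teeth: 40 + 2·18 = 76
40(ω_sun−ω_arm) = −76(ω_ring−ω_arm),  ω_sun = 0, ω_ring = 1
40(0−ω_arm) = −76(1−ω_arm)  ⇒  116·ω_arm = 76  ⇒  ω_arm = 19/29
sun–planet mesh: 40·(0−19/29) = −18·(ω_p−ω_arm)  ⇒  ω_p−ω_arm = 380/261
exact speed ratio = 380/261

380/261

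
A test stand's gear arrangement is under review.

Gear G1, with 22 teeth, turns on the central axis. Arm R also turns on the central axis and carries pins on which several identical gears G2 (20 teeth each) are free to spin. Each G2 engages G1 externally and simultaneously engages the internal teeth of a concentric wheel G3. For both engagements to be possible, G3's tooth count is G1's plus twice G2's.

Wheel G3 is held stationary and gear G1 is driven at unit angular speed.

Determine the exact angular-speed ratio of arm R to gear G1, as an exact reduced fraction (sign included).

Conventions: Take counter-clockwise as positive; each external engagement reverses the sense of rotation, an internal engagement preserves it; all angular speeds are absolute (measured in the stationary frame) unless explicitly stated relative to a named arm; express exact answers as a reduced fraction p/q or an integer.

planetary set (22T centre, 20T on arm, 62T internal) — Willis relation
ring teeth: 22 + 2·20 = 62
22(ω_sun−ω_arm) = −62(ω_ring−ω_arm),  ω_ring = 0, ω_sun = 1
22(1−ω_arm) = −62(0−ω_arm)  ⇒  84·ω_arm = 22  ⇒  ω_arm = 11/42
ω_out/ω_in = 11/42

11/42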